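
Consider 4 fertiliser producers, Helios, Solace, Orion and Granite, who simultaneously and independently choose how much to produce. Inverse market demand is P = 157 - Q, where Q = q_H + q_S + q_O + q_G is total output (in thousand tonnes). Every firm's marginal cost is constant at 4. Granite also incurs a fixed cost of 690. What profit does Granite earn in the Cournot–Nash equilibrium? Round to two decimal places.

246.36

A representative firm's profit is π_i = q_i(157 - Q) - 4q_i.
First-order condition (treating rivals' output as given): 153 - 2q_i - Σ_{j≠i} q_j = 0.
By symmetry each firm produces the same amount; substituting Σ_{j≠i} q_j = 3q_i yields q_i = 153/5.
Price P = 157 - 612/5 = 173/5.
Granite's profit: (173/5 - 4)·(153/5) - 690 = 246.3600.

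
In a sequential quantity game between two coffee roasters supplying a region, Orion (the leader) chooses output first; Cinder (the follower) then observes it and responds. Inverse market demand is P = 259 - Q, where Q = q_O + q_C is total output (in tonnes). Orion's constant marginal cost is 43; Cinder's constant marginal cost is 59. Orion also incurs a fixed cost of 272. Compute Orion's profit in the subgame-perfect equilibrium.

Solve by backward induction. Given q_O, the follower Cinder maximises π_C = (259 - q_O - q_C)q_C - 59q_C.
Follower FOC: 200 - q_O - 2q_C = 0, so q_C(q_O) = (200 - q_O)/2.
Orion substitutes q_C(q_O) into its own profit: π_O = q_O(259 - q_O - (200 - q_O)/2) - 43q_O = (159 - (1/2)q_O)q_O - 43q_O.
Leader FOC: 116 - q_O = 0, so q_O = 116.
Then q_C = (200 - 116)/2 = 42.
Price P = 259 - 158 = 101.
Orion's profit: (101 - 43)·116 - 272 = 6456.

6456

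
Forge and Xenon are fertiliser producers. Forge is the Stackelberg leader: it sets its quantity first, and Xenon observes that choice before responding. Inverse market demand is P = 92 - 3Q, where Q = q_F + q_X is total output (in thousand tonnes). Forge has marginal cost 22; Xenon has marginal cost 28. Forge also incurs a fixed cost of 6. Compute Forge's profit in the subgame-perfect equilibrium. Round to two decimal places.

234.67

Solve by backward induction. Given q_F, the follower Xenon maximises π_X = (92 - 3q_F - 3q_X)q_X - 28q_X.
Setting the follower's marginal profit to zero, 64 - 3q_F - 6q_X = 0, i.e. q_X = (64 - 3q_F)/6.
Forge substitutes q_X(q_F) into its own profit: π_F = q_F(92 - 3q_F - (64 - 3q_F)/2) - 22q_F = (60 - (3/2)q_F)q_F - 22q_F.
The leader's first-order condition 38 - 3q_F = 0 yields q_F = 38/3.
Then q_X = (64 - 3·(38/3))/6 = 13/3.
Price P = 92 - 3·17 = 41.
Forge's profit: (41 - 22)·(38/3) - 6 = 704/3.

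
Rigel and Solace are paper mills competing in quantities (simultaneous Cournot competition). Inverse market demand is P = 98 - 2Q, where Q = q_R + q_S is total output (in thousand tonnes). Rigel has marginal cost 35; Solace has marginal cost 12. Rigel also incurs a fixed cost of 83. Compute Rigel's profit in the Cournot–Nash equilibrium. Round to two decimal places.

5.89

Rigel's profit: π_R = (98 - 2Q)q_R - (35q_R). Setting ∂π_R/∂q_R = 0: 63 - 4q_R - 2(q_S) = 0.
Solace's first-order condition: 86 - 4q_S - 2(q_R) = 0.
Rearranging gives the reaction functions q_R = (63 - 2q_S)/4 and q_S = (86 - 2q_R)/4.
Substituting one into the other gives q_R = 20/3 and q_S = 109/6.
Price P = 98 - 2·(149/6) = 145/3.
Rigel's profit: (145/3 - 35)·(20/3) - 83 = 53/9.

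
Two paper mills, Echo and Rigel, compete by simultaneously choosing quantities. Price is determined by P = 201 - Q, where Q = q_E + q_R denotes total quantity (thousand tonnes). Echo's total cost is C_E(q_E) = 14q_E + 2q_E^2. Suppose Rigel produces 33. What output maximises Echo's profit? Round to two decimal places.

25.67

With the rival's output fixed at 33, Echo's profit is π_E = (201 - 33 - q_E)q_E - (14q_E + 2q_E²) = (168 - q_E)q_E - (14q_E + 2q_E²).
∂π_E/∂q_E = 154 - 6q_E = 0, so q_E = 77/3.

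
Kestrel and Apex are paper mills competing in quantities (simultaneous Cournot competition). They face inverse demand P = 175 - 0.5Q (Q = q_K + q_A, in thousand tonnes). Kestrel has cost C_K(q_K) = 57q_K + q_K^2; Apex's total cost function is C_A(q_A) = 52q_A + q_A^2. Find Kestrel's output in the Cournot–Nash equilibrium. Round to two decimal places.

33.43

Kestrel's profit: π_K = (175 - 0.5Q)q_K - (57q_K + q_K²). Setting ∂π_K/∂q_K = 0: 118 - 3q_K - (1/2)(q_A) = 0.
Apex's first-order condition: 123 - 3q_A - (1/2)(q_K) = 0.
So q_K = (118 - (1/2)q_A)/3 and q_A = (123 - (1/2)q_K)/3.
Substituting one into the other gives q_K = 234/7 and q_A = 248/7.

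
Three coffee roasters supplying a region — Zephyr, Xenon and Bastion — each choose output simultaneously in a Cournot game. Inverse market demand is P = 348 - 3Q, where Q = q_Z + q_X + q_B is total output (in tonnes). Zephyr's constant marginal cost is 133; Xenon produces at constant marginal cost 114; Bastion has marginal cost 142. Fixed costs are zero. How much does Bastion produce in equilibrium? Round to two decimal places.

Zephyr's profit: π_Z = (348 - 3Q)q_Z - (133q_Z). Setting ∂π_Z/∂q_Z = 0: 215 - 6q_Z - 3(q_X + q_B) = 0.
Xenon's first-order condition: 234 - 6q_X - 3(q_Z + q_B) = 0.
Bastion's profit: π_B = (348 - 3Q)q_B - (142q_B). Setting ∂π_B/∂q_B = 0: 206 - 6q_B - 3(q_Z + q_X) = 0.
Adding the 3 conditions: 655 − 6Q − 6Q = 0, i.e. Q = 655/12.
Back-substituting: q_Z = (215 − 655/4)/3 = 205/12, q_X = (234 − 655/4)/3 = 281/12, q_B = (206 − 655/4)/3 = 169/12.

14.08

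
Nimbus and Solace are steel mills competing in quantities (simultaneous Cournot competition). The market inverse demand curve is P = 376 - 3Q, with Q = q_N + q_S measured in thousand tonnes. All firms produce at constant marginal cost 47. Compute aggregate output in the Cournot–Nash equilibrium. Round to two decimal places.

73.11

A representative firm's profit is π_i = q_i(376 - 3Q) - 47q_i.
First-order condition (treating rivals' output as given): 329 - 6q_i - 3q_j = 0.
With identical firms every q_j equals q_i, so q_j = q_i and 329 = 9q_i, giving q_i = 329/9.
Total output Q = 329/9 + 329/9 = 658/9.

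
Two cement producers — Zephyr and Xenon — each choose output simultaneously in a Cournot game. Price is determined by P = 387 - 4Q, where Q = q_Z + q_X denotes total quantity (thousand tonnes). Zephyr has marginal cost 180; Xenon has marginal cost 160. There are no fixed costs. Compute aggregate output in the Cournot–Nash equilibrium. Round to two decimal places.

Zephyr's profit: π_Z = (387 - 4Q)q_Z - (180q_Z). Setting ∂π_Z/∂q_Z = 0: 207 - 8q_Z - 4(q_X) = 0.
Xenon's profit: π_X = (387 - 4Q)q_X - (160q_X). Setting ∂π_X/∂q_X = 0: 227 - 8q_X - 4(q_Z) = 0.
So q_Z = (207 - 4q_X)/8 and q_X = (227 - 4q_Z)/8.
Solving the pair: q_Z = 187/12, q_X = 247/12.
Total output Q = 187/12 + 247/12 = 217/6.

36.17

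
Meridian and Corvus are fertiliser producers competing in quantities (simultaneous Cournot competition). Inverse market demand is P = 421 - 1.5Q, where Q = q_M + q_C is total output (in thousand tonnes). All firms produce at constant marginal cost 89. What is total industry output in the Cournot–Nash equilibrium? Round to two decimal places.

A representative firm's profit is π_i = q_i(421 - 1.5Q) - 89q_i.
Setting ∂π_i/∂q_i = 0 with rivals' quantities fixed: 332 - 3q_i - (3/2)q_j = 0.
With identical firms every q_j equals q_i, so q_j = q_i and 332 = (9/2)q_i, giving q_i = 664/9.
Total output Q = 664/9 + 664/9 = 1328/9.

147.56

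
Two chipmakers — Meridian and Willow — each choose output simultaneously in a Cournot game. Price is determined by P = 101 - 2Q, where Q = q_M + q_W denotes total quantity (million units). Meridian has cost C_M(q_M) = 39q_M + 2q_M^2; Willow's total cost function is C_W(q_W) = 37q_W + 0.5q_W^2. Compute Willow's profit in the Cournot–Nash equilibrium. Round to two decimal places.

290.40

Meridian's profit: π_M = (101 - 2Q)q_M - (39q_M + 2q_M²). Setting ∂π_M/∂q_M = 0: 62 - 8q_M - 2(q_W) = 0.
Willow's first-order condition: 64 - 5q_W - 2(q_M) = 0.
Rearranging gives the reaction functions q_M = (62 - 2q_W)/8 and q_W = (64 - 2q_M)/5.
Solving the pair: q_M = 91/18, q_W = 97/9.
Price P = 101 - 2·(95/6) = 208/3.
Willow's profit: (208/3)·(97/9) - 37·(97/9) - (1/2)(97/9)² = 290.4012.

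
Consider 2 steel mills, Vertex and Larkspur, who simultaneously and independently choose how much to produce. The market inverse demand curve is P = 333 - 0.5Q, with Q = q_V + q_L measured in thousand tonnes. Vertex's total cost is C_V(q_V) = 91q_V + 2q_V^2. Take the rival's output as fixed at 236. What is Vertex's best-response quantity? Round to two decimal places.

With the rival's output fixed at 236, Vertex's profit is π_V = (333 - (1/2)·236 - (1/2)q_V)q_V - (91q_V + 2q_V²) = (215 - (1/2)q_V)q_V - (91q_V + 2q_V²).
∂π_V/∂q_V = 124 - 5q_V = 0, so q_V = 124/5.

24.80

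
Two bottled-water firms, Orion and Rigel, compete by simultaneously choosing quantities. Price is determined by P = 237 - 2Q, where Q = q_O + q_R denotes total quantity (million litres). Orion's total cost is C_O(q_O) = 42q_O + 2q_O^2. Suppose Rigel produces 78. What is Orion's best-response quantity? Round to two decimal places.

With the rival's output fixed at 78, Orion's profit is π_O = (237 - 2·78 - 2q_O)q_O - (42q_O + 2q_O²) = (81 - 2q_O)q_O - (42q_O + 2q_O²).
∂π_O/∂q_O = 39 - 8q_O = 0, so q_O = 39/8.

4.88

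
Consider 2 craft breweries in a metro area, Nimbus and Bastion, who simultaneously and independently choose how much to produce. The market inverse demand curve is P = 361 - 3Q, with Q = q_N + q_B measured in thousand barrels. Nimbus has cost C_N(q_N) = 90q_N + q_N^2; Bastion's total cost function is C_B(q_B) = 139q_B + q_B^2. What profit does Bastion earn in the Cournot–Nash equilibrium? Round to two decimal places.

Nimbus's profit: π_N = (361 - 3Q)q_N - (90q_N + q_N²). Setting ∂π_N/∂q_N = 0: 271 - 8q_N - 3(q_B) = 0.
Bastion's first-order condition: 222 - 8q_B - 3(q_N) = 0.
Best responses: q_N = (271 - 3q_B)/8, q_B = (222 - 3q_N)/8.
Solving the pair: q_N = 1502/55, q_B = 963/55.
Price P = 361 - 3·(493/11) = 226.5455.
Bastion's profit: 226.5455·(963/55) - 139·(963/55) - (963/55)² = 1226.2731.

1226.27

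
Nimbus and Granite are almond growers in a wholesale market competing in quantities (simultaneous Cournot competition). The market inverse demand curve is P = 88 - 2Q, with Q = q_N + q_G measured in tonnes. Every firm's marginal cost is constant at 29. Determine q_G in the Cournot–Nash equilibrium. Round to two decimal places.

9.83

Each firm earns π_i = (88 - 2Q)q_i - 29q_i.
First-order condition (treating rivals' output as given): 59 - 4q_i - 2q_j = 0.
By symmetry each firm produces the same amount; substituting q_j = q_i yields q_i = 59/6.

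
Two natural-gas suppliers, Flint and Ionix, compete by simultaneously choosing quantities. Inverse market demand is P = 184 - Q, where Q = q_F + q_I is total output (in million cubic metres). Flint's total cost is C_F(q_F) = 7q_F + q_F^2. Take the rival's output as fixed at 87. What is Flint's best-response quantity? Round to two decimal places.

22.50

With the rival's output fixed at 87, Flint's profit is π_F = (184 - 87 - q_F)q_F - (7q_F + q_F²) = (97 - q_F)q_F - (7q_F + q_F²).
∂π_F/∂q_F = 90 - 4q_F = 0, so q_F = 45/2.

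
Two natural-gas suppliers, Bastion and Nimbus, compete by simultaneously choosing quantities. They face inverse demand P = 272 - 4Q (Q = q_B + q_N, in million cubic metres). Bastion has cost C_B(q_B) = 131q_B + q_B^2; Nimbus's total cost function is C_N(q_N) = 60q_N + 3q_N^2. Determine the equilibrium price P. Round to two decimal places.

185.48

Bastion's profit: π_B = (272 - 4Q)q_B - (131q_B + q_B²). Setting ∂π_B/∂q_B = 0: 141 - 10q_B - 4(q_N) = 0.
Nimbus's profit: π_N = (272 - 4Q)q_N - (60q_N + 3q_N²). Setting ∂π_N/∂q_N = 0: 212 - 14q_N - 4(q_B) = 0.
Best responses: q_B = (141 - 4q_N)/10, q_N = (212 - 4q_B)/14.
Solving the pair: q_B = 563/62, q_N = 389/31.
Total output Q = 1341/62, so price P = 272 - 4·(1341/62) = 185.4839.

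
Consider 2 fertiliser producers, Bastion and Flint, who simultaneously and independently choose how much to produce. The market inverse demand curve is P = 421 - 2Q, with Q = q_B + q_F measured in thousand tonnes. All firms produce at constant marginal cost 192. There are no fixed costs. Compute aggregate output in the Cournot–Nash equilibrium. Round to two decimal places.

76.33

A representative firm's profit is π_i = q_i(421 - 2Q) - 192q_i.
Setting ∂π_i/∂q_i = 0 with rivals' quantities fixed: 229 - 4q_i - 2q_j = 0.
By symmetry each firm produces the same amount; substituting q_j = q_i yields q_i = 229/6.
Total output Q = 229/6 + 229/6 = 229/3.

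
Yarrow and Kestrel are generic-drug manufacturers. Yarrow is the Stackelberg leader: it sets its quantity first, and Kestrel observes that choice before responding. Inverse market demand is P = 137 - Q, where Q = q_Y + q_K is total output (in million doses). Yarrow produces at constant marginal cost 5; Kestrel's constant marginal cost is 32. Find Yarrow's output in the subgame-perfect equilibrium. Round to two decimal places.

79.50

Solve by backward induction. Given q_Y, the follower Kestrel maximises π_K = (137 - q_Y - q_K)q_K - 32q_K.
Follower FOC: 105 - q_Y - 2q_K = 0, so q_K(q_Y) = (105 - q_Y)/2.
Yarrow substitutes q_K(q_Y) into its own profit: π_Y = q_Y(137 - q_Y - (105 - q_Y)/2) - 5q_Y = (169/2 - (1/2)q_Y)q_Y - 5q_Y.
Maximising: ∂π_Y/∂q_Y = 159/2 - q_Y = 0, giving q_Y = 159/2.
Then q_K = (105 - 159/2)/2 = 51/4.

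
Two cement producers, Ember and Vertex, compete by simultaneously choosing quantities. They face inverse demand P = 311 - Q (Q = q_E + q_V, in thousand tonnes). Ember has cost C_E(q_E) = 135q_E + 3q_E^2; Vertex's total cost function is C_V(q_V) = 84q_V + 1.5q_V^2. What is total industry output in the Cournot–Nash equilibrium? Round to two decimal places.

58.79

Ember's profit: π_E = (311 - Q)q_E - (135q_E + 3q_E²). Setting ∂π_E/∂q_E = 0: 176 - 8q_E - (q_V) = 0.
Vertex's profit: π_V = (311 - Q)q_V - (84q_V + (3/2)q_V²). Setting ∂π_V/∂q_V = 0: 227 - 5q_V - (q_E) = 0.
Best responses: q_E = (176 - q_V)/8, q_V = (227 - q_E)/5.
Substituting one into the other gives q_E = 653/39 and q_V = 1640/39.
Total output Q = 653/39 + 1640/39 = 58.7949.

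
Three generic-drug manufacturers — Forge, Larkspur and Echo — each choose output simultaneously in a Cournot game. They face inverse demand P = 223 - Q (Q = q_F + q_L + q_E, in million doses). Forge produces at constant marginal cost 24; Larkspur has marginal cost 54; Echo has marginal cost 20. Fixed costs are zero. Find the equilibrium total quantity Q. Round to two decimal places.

Forge's profit: π_F = (223 - Q)q_F - (24q_F). Setting ∂π_F/∂q_F = 0: 199 - 2q_F - (q_L + q_E) = 0.
Larkspur's first-order condition: 169 - 2q_L - (q_F + q_E) = 0.
Echo's profit: π_E = (223 - Q)q_E - (20q_E). Setting ∂π_E/∂q_E = 0: 203 - 2q_E - (q_F + q_L) = 0.
Summing all 3 equations gives 571 − 4Q = 0, hence Q = 571/4.
Back-substituting: q_F = (199 − 571/4) = 225/4, q_L = (169 − 571/4) = 105/4, q_E = (203 − 571/4) = 241/4.
Total output Q = 225/4 + 105/4 + 241/4 = 571/4.

142.75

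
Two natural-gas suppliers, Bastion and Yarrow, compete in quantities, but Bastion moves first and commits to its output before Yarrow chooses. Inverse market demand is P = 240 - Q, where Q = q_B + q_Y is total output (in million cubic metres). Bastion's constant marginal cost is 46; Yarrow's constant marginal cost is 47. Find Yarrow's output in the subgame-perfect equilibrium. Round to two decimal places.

47.75

Solve by backward induction. Given q_B, the follower Yarrow maximises π_Y = (240 - q_B - q_Y)q_Y - 47q_Y.
Setting the follower's marginal profit to zero, 193 - q_B - 2q_Y = 0, i.e. q_Y = (193 - q_B)/2.
Bastion substitutes q_Y(q_B) into its own profit: π_B = q_B(240 - q_B - (193 - q_B)/2) - 46q_B = (287/2 - (1/2)q_B)q_B - 46q_B.
Leader FOC: 195/2 - q_B = 0, so q_B = 195/2.
Then q_Y = (193 - 195/2)/2 = 191/4.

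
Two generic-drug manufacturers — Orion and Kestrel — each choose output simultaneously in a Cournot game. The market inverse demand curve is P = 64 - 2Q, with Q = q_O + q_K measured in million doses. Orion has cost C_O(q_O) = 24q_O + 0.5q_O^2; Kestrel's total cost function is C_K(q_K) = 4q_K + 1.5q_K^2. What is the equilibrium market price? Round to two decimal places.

39.48

Orion's profit: π_O = (64 - 2Q)q_O - (24q_O + (1/2)q_O²). Setting ∂π_O/∂q_O = 0: 40 - 5q_O - 2(q_K) = 0.
Kestrel's profit: π_K = (64 - 2Q)q_K - (4q_K + (3/2)q_K²). Setting ∂π_K/∂q_K = 0: 60 - 7q_K - 2(q_O) = 0.
Rearranging gives the reaction functions q_O = (40 - 2q_K)/5 and q_K = (60 - 2q_O)/7.
Substituting one into the other gives q_O = 160/31 and q_K = 220/31.
Total output Q = 380/31, so price P = 64 - 2·(380/31) = 1224/31.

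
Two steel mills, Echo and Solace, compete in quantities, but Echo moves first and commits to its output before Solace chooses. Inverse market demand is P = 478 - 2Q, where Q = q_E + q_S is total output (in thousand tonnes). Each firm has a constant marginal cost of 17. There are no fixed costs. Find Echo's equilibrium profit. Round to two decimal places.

Solve by backward induction. Given q_E, the follower Solace maximises π_S = (478 - 2q_E - 2q_S)q_S - 17q_S.
Follower FOC: 461 - 2q_E - 4q_S = 0, so q_S(q_E) = (461 - 2q_E)/4.
The leader anticipates this reaction. Substituting into P = 478 - 2Q gives P = 495/2 - q_E, so π_E = (495/2 - q_E)q_E - 17q_E.
Leader FOC: 461/2 - 2q_E = 0, so q_E = 461/4.
Then q_S = (461 - 2·(461/4))/4 = 461/8.
Price P = 478 - 2·(1383/8) = 529/4.
Echo's profit: (529/4 - 17)·(461/4) = 13282.5625.

13282.56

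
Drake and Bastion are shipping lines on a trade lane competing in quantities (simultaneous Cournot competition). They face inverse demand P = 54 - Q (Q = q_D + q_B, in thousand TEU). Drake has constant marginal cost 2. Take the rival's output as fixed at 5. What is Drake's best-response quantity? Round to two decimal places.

With the rival's output fixed at 5, Drake's profit is π_D = (54 - 5 - q_D)q_D - (2q_D) = (49 - q_D)q_D - (2q_D).
∂π_D/∂q_D = 47 - 2q_D = 0, so q_D = 47/2.

23.50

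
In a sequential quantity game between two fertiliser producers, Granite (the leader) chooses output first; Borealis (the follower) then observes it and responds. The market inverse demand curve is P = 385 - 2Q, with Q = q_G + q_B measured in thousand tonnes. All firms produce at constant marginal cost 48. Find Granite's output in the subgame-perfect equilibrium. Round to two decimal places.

The follower Borealis best-responds to any q_G: π_B = (385 - 2Q)q_B - 48q_B.
∂π_B/∂q_B = 337 - 2q_G - 4q_B = 0 gives the reaction function q_B = (337 - 2q_G)/4.
The leader anticipates this reaction. Substituting into P = 385 - 2Q gives P = 433/2 - q_G, so π_G = (433/2 - q_G)q_G - 48q_G.
Leader FOC: 337/2 - 2q_G = 0, so q_G = 337/4.
Then q_B = (337 - 2·(337/4))/4 = 337/8.

84.25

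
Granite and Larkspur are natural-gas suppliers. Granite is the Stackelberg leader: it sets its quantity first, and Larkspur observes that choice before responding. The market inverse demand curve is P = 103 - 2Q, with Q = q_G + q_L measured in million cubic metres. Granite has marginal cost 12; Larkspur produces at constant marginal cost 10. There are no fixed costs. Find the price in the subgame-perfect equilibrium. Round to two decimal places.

34.25

Solve by backward induction. Given q_G, the follower Larkspur maximises π_L = (103 - 2q_G - 2q_L)q_L - 10q_L.
Follower FOC: 93 - 2q_G - 4q_L = 0, so q_L(q_G) = (93 - 2q_G)/4.
The leader anticipates this reaction. Substituting into P = 103 - 2Q gives P = 113/2 - q_G, so π_G = (113/2 - q_G)q_G - 12q_G.
The leader's first-order condition 89/2 - 2q_G = 0 yields q_G = 89/4.
Then q_L = (93 - 2·(89/4))/4 = 97/8.
Total output Q = 275/8, so price P = 103 - 2·(275/8) = 137/4.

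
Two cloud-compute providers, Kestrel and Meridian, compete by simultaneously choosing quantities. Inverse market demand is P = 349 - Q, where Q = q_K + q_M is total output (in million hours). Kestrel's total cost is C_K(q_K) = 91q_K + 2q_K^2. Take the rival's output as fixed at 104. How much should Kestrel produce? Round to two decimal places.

25.67

With the rival's output fixed at 104, Kestrel's profit is π_K = (349 - 104 - q_K)q_K - (91q_K + 2q_K²) = (245 - q_K)q_K - (91q_K + 2q_K²).
∂π_K/∂q_K = 154 - 6q_K = 0, so q_K = 77/3.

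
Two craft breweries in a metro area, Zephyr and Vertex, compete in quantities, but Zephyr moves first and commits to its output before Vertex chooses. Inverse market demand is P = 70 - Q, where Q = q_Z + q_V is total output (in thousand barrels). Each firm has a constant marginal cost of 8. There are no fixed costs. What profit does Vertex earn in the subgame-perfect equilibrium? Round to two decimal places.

240.25

Solve by backward induction. Given q_Z, the follower Vertex maximises π_V = (70 - q_Z - q_V)q_V - 8q_V.
Setting the follower's marginal profit to zero, 62 - q_Z - 2q_V = 0, i.e. q_V = (62 - q_Z)/2.
The leader anticipates this reaction. Substituting into P = 70 - Q gives P = 39 - (1/2)q_Z, so π_Z = (39 - (1/2)q_Z)q_Z - 8q_Z.
Maximising: ∂π_Z/∂q_Z = 31 - q_Z = 0, giving q_Z = 31.
Then q_V = (62 - 31)/2 = 31/2.
Price P = 70 - 93/2 = 47/2.
Vertex's profit: (47/2 - 8)·(31/2) = 961/4.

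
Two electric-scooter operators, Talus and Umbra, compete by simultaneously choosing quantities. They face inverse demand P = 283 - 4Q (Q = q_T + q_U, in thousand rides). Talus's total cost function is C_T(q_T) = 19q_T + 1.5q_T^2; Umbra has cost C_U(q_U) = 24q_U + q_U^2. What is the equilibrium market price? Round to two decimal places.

Talus's profit: π_T = (283 - 4Q)q_T - (19q_T + (3/2)q_T²). Setting ∂π_T/∂q_T = 0: 264 - 11q_T - 4(q_U) = 0.
Umbra's profit: π_U = (283 - 4Q)q_U - (24q_U + q_U²). Setting ∂π_U/∂q_U = 0: 259 - 10q_U - 4(q_T) = 0.
Rearranging gives the reaction functions q_T = (264 - 4q_U)/11 and q_U = (259 - 4q_T)/10.
Substituting one into the other gives q_T = 802/47 and q_U = 1793/94.
Total output Q = 36.1383, so price P = 283 - 4·36.1383 = 138.4468.

138.45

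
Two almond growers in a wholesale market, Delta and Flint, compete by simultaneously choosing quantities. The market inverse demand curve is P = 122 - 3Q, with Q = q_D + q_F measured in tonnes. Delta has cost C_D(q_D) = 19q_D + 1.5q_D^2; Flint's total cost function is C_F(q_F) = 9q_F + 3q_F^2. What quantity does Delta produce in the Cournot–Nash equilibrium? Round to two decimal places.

Delta's profit: π_D = (122 - 3Q)q_D - (19q_D + (3/2)q_D²). Setting ∂π_D/∂q_D = 0: 103 - 9q_D - 3(q_F) = 0.
Flint's first-order condition: 113 - 12q_F - 3(q_D) = 0.
So q_D = (103 - 3q_F)/9 and q_F = (113 - 3q_D)/12.
Substituting one into the other gives q_D = 299/33 and q_F = 236/33.

9.06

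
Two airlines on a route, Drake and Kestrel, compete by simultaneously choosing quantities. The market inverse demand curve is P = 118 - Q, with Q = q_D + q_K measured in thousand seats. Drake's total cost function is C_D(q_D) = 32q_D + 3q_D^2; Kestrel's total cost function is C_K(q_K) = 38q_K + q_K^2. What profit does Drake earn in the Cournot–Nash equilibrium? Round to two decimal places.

Drake's profit: π_D = (118 - Q)q_D - (32q_D + 3q_D²). Setting ∂π_D/∂q_D = 0: 86 - 8q_D - (q_K) = 0.
Kestrel's first-order condition: 80 - 4q_K - (q_D) = 0.
Rearranging gives the reaction functions q_D = (86 - q_K)/8 and q_K = (80 - q_D)/4.
Substituting one into the other gives q_D = 264/31 and q_K = 554/31.
Price P = 118 - 818/31 = 91.6129.
Drake's profit: 91.6129·(264/31) - 32·(264/31) - 3(264/31)² = 290.0978.

290.10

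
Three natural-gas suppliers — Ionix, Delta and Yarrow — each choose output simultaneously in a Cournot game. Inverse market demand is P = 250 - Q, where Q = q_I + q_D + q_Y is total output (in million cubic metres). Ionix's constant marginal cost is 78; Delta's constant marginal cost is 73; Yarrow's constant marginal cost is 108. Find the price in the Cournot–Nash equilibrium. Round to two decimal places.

127.25

Ionix's profit: π_I = (250 - Q)q_I - (78q_I). Setting ∂π_I/∂q_I = 0: 172 - 2q_I - (q_D + q_Y) = 0.
Delta's first-order condition: 177 - 2q_D - (q_I + q_Y) = 0.
Yarrow's profit: π_Y = (250 - Q)q_Y - (108q_Y). Setting ∂π_Y/∂q_Y = 0: 142 - 2q_Y - (q_I + q_D) = 0.
Adding the 3 conditions: 491 − 2Q − 2Q = 0, i.e. Q = 491/4.
Back-substituting: q_I = (172 − 491/4) = 197/4, q_D = (177 − 491/4) = 217/4, q_Y = (142 − 491/4) = 77/4.
Total output Q = 491/4, so price P = 250 - 491/4 = 509/4.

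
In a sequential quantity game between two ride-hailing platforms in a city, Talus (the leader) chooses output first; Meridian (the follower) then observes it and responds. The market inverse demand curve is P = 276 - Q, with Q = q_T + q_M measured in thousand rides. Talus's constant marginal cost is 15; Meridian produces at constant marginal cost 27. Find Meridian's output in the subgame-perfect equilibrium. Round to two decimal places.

56.25

Solve by backward induction. Given q_T, the follower Meridian maximises π_M = (276 - q_T - q_M)q_M - 27q_M.
Setting the follower's marginal profit to zero, 249 - q_T - 2q_M = 0, i.e. q_M = (249 - q_T)/2.
The leader anticipates this reaction. Substituting into P = 276 - Q gives P = 303/2 - (1/2)q_T, so π_T = (303/2 - (1/2)q_T)q_T - 15q_T.
The leader's first-order condition 273/2 - q_T = 0 yields q_T = 273/2.
Then q_M = (249 - 273/2)/2 = 225/4.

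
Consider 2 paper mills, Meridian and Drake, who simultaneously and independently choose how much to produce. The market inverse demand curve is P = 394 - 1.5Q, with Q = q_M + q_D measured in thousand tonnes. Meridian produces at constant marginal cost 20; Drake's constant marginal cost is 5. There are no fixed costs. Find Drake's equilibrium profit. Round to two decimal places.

12090.07

Meridian's profit: π_M = (394 - 1.5Q)q_M - (20q_M). Setting ∂π_M/∂q_M = 0: 374 - 3q_M - (3/2)(q_D) = 0.
Drake's profit: π_D = (394 - 1.5Q)q_D - (5q_D). Setting ∂π_D/∂q_D = 0: 389 - 3q_D - (3/2)(q_M) = 0.
So q_M = (374 - (3/2)q_D)/3 and q_D = (389 - (3/2)q_M)/3.
Substituting one into the other gives q_M = 718/9 and q_D = 808/9.
Price P = 394 - (3/2)·(1526/9) = 419/3.
Drake's profit: (419/3 - 5)·(808/9) = 12090.0741.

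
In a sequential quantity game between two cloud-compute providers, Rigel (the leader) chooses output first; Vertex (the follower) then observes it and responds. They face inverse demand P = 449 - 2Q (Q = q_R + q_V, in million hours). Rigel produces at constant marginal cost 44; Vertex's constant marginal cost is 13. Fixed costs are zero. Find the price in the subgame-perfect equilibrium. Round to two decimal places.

The follower Vertex best-responds to any q_R: π_V = (449 - 2Q)q_V - 13q_V.
Setting the follower's marginal profit to zero, 436 - 2q_R - 4q_V = 0, i.e. q_V = (436 - 2q_R)/4.
Rigel substitutes q_V(q_R) into its own profit: π_R = q_R(449 - 2q_R - (436 - 2q_R)/2) - 44q_R = (231 - q_R)q_R - 44q_R.
Maximising: ∂π_R/∂q_R = 187 - 2q_R = 0, giving q_R = 187/2.
Then q_V = (436 - 2·(187/2))/4 = 249/4.
Total output Q = 623/4, so price P = 449 - 2·(623/4) = 275/2.

137.50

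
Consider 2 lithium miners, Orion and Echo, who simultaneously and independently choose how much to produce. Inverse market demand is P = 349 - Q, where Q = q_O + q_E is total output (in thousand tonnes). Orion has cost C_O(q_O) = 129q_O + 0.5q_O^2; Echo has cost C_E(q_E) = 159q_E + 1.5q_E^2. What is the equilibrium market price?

Orion's profit: π_O = (349 - Q)q_O - (129q_O + (1/2)q_O²). Setting ∂π_O/∂q_O = 0: 220 - 3q_O - (q_E) = 0.
Echo's first-order condition: 190 - 5q_E - (q_O) = 0.
Rearranging gives the reaction functions q_O = (220 - q_E)/3 and q_E = (190 - q_O)/5.
Substituting one into the other gives q_O = 65 and q_E = 25.
Total output Q = 90, so price P = 349 - 90 = 259.

259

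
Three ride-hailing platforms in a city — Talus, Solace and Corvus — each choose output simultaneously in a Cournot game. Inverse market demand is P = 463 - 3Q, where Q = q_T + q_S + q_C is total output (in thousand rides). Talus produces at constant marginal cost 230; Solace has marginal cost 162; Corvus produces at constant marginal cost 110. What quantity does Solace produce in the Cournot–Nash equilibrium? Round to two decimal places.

26.42

Talus's profit: π_T = (463 - 3Q)q_T - (230q_T). Setting ∂π_T/∂q_T = 0: 233 - 6q_T - 3(q_S + q_C) = 0.
Solace's first-order condition: 301 - 6q_S - 3(q_T + q_C) = 0.
Corvus's profit: π_C = (463 - 3Q)q_C - (110q_C). Setting ∂π_C/∂q_C = 0: 353 - 6q_C - 3(q_T + q_S) = 0.
Adding the 3 first-order conditions: 887 − 12Q = 0, so Q = 887/12.
Back-substituting: q_T = (233 − 887/4)/3 = 15/4, q_S = (301 − 887/4)/3 = 317/12, q_C = (353 − 887/4)/3 = 175/4.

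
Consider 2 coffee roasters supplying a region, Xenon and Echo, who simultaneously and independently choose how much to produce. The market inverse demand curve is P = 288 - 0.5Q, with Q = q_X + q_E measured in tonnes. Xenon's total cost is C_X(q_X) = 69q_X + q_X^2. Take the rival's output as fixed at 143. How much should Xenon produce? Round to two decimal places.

49.17

With the rival's output fixed at 143, Xenon's profit is π_X = (288 - (1/2)·143 - (1/2)q_X)q_X - (69q_X + q_X²) = (433/2 - (1/2)q_X)q_X - (69q_X + q_X²).
∂π_X/∂q_X = 295/2 - 3q_X = 0, so q_X = 295/6.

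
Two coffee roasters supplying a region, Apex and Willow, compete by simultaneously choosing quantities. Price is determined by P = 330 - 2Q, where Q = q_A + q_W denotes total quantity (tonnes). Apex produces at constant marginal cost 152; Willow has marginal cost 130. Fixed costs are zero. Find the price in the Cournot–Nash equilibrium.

204

Apex's profit: π_A = (330 - 2Q)q_A - (152q_A). Setting ∂π_A/∂q_A = 0: 178 - 4q_A - 2(q_W) = 0.
Willow's first-order condition: 200 - 4q_W - 2(q_A) = 0.
Best responses: q_A = (178 - 2q_W)/4, q_W = (200 - 2q_A)/4.
Solving the pair: q_A = 26, q_W = 37.
Total output Q = 63, so price P = 330 - 2·63 = 204.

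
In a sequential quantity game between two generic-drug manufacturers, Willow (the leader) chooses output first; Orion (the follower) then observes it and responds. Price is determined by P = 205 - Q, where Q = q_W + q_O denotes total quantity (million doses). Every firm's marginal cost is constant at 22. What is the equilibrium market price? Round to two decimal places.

67.75

The follower Orion best-responds to any q_W: π_O = (205 - Q)q_O - 22q_O.
Setting the follower's marginal profit to zero, 183 - q_W - 2q_O = 0, i.e. q_O = (183 - q_W)/2.
The leader anticipates this reaction. Substituting into P = 205 - Q gives P = 227/2 - (1/2)q_W, so π_W = (227/2 - (1/2)q_W)q_W - 22q_W.
Maximising: ∂π_W/∂q_W = 183/2 - q_W = 0, giving q_W = 183/2.
Then q_O = (183 - 183/2)/2 = 183/4.
Total output Q = 549/4, so price P = 205 - 549/4 = 271/4.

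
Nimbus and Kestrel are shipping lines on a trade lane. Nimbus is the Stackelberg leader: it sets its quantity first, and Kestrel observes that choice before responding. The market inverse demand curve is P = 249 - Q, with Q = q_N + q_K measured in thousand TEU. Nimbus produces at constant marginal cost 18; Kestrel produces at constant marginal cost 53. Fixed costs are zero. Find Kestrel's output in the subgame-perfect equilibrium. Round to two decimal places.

Solve by backward induction. Given q_N, the follower Kestrel maximises π_K = (249 - q_N - q_K)q_K - 53q_K.
Follower FOC: 196 - q_N - 2q_K = 0, so q_K(q_N) = (196 - q_N)/2.
Nimbus substitutes q_K(q_N) into its own profit: π_N = q_N(249 - q_N - (196 - q_N)/2) - 18q_N = (151 - (1/2)q_N)q_N - 18q_N.
The leader's first-order condition 133 - q_N = 0 yields q_N = 133.
Then q_K = (196 - 133)/2 = 63/2.

31.50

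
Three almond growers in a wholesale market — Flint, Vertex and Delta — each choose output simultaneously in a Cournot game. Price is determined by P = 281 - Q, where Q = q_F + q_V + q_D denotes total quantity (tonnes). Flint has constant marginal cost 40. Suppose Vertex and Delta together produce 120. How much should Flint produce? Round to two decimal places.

60.50

With rivals' combined output fixed at 120, Flint's profit is π_F = (281 - 120 - q_F)q_F - (40q_F) = (161 - q_F)q_F - (40q_F).
∂π_F/∂q_F = 121 - 2q_F = 0, so q_F = 121/2.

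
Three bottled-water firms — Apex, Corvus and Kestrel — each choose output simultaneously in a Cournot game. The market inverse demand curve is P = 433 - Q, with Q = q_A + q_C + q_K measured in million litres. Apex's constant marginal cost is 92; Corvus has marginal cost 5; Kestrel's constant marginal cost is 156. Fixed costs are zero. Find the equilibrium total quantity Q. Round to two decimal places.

Apex's profit: π_A = (433 - Q)q_A - (92q_A). Setting ∂π_A/∂q_A = 0: 341 - 2q_A - (q_C + q_K) = 0.
Corvus's profit: π_C = (433 - Q)q_C - (5q_C). Setting ∂π_C/∂q_C = 0: 428 - 2q_C - (q_A + q_K) = 0.
Kestrel's profit: π_K = (433 - Q)q_K - (156q_K). Setting ∂π_K/∂q_K = 0: 277 - 2q_K - (q_A + q_C) = 0.
Adding the 3 conditions: 1046 − 2Q − 2Q = 0, i.e. Q = 523/2.
Back-substituting: q_A = (341 − 523/2) = 159/2, q_C = (428 − 523/2) = 333/2, q_K = (277 − 523/2) = 31/2.
Total output Q = 159/2 + 333/2 + 31/2 = 523/2.

261.50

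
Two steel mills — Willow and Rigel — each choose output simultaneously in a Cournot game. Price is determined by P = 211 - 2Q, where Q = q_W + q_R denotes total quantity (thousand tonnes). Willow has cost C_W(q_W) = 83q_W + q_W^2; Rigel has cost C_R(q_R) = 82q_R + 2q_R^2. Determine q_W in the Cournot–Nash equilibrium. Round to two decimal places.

Willow's profit: π_W = (211 - 2Q)q_W - (83q_W + q_W²). Setting ∂π_W/∂q_W = 0: 128 - 6q_W - 2(q_R) = 0.
Rigel's first-order condition: 129 - 8q_R - 2(q_W) = 0.
So q_W = (128 - 2q_R)/6 and q_R = (129 - 2q_W)/8.
Solving the pair: q_W = 383/22, q_R = 259/22.

17.41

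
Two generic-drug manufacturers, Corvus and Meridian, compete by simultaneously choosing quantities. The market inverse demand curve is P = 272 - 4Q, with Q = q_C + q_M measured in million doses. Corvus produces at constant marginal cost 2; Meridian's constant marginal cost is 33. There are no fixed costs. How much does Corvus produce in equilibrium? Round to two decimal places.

Corvus's profit: π_C = (272 - 4Q)q_C - (2q_C). Setting ∂π_C/∂q_C = 0: 270 - 8q_C - 4(q_M) = 0.
Meridian's first-order condition: 239 - 8q_M - 4(q_C) = 0.
So q_C = (270 - 4q_M)/8 and q_M = (239 - 4q_C)/8.
Solving the pair: q_C = 301/12, q_M = 52/3.

25.08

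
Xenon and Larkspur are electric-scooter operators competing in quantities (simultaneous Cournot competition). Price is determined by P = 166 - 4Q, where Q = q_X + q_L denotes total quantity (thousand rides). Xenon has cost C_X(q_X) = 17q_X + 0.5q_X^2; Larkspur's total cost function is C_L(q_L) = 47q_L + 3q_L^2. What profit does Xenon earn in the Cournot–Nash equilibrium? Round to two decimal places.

Xenon's profit: π_X = (166 - 4Q)q_X - (17q_X + (1/2)q_X²). Setting ∂π_X/∂q_X = 0: 149 - 9q_X - 4(q_L) = 0.
Larkspur's profit: π_L = (166 - 4Q)q_L - (47q_L + 3q_L²). Setting ∂π_L/∂q_L = 0: 119 - 14q_L - 4(q_X) = 0.
So q_X = (149 - 4q_L)/9 and q_L = (119 - 4q_X)/14.
Solving the pair: q_X = 161/11, q_L = 95/22.
Price P = 166 - 4·(417/22) = 992/11.
Xenon's profit: (992/11)·(161/11) - 17·(161/11) - (1/2)(161/11)² = 964.0041.

964.00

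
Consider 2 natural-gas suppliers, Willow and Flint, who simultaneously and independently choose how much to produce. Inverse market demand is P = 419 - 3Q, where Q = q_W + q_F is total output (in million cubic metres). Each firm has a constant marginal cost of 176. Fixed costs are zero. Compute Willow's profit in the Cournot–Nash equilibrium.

Each firm earns π_i = (419 - 3Q)q_i - 176q_i.
Setting ∂π_i/∂q_i = 0 with rivals' quantities fixed: 243 - 6q_i - 3q_j = 0.
By symmetry each firm produces the same amount; substituting q_j = q_i yields q_i = 243/9 = 27.
Price P = 419 - 3·54 = 257.
Willow's profit: (257 - 176)·27 = 2187.

2187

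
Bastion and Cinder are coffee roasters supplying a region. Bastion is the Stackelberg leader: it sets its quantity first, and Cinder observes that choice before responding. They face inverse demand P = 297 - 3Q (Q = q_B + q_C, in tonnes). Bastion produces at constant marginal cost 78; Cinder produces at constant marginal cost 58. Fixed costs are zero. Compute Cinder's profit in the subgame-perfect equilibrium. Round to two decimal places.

The follower Cinder best-responds to any q_B: π_C = (297 - 3Q)q_C - 58q_C.
Setting the follower's marginal profit to zero, 239 - 3q_B - 6q_C = 0, i.e. q_C = (239 - 3q_B)/6.
Bastion substitutes q_C(q_B) into its own profit: π_B = q_B(297 - 3q_B - (239 - 3q_B)/2) - 78q_B = (355/2 - (3/2)q_B)q_B - 78q_B.
Leader FOC: 199/2 - 3q_B = 0, so q_B = 199/6.
Then q_C = (239 - 3·(199/6))/6 = 93/4.
Price P = 297 - 3·(677/12) = 511/4.
Cinder's profit: (511/4 - 58)·(93/4) = 1621.6875.

1621.69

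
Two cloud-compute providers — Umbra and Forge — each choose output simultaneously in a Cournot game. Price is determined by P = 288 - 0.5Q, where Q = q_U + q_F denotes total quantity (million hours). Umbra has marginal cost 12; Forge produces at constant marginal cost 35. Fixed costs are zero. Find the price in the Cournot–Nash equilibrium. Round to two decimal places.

111.67

Umbra's profit: π_U = (288 - 0.5Q)q_U - (12q_U). Setting ∂π_U/∂q_U = 0: 276 - q_U - (1/2)(q_F) = 0.
Forge's first-order condition: 253 - q_F - (1/2)(q_U) = 0.
Best responses: q_U = (276 - (1/2)q_F), q_F = (253 - (1/2)q_U).
Substituting one into the other gives q_U = 598/3 and q_F = 460/3.
Total output Q = 1058/3, so price P = 288 - (1/2)·(1058/3) = 335/3.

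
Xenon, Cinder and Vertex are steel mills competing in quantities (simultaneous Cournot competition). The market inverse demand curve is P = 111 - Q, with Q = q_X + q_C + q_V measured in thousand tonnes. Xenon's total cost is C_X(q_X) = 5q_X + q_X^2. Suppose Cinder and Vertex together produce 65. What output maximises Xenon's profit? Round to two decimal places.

10.25

With rivals' combined output fixed at 65, Xenon's profit is π_X = (111 - 65 - q_X)q_X - (5q_X + q_X²) = (46 - q_X)q_X - (5q_X + q_X²).
∂π_X/∂q_X = 41 - 4q_X = 0, so q_X = 41/4.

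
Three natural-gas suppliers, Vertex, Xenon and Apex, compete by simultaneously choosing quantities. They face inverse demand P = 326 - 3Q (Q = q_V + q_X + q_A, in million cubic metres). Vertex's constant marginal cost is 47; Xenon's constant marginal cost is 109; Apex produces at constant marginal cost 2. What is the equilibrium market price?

Vertex's profit: π_V = (326 - 3Q)q_V - (47q_V). Setting ∂π_V/∂q_V = 0: 279 - 6q_V - 3(q_X + q_A) = 0.
Xenon's first-order condition: 217 - 6q_X - 3(q_V + q_A) = 0.
Apex's first-order condition: 324 - 6q_A - 3(q_V + q_X) = 0.
Adding the 3 first-order conditions: 820 − 12Q = 0, so Q = 205/3.
Back-substituting: q_V = (279 − 205)/3 = 74/3, q_X = (217 − 205)/3 = 4, q_A = (324 − 205)/3 = 119/3.
Total output Q = 205/3, so price P = 326 - 3·(205/3) = 121.

121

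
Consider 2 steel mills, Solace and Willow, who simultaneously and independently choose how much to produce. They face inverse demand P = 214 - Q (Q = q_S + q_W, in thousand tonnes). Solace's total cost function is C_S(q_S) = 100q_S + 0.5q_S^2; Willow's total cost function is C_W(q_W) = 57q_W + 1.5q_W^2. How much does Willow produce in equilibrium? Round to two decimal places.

25.50

Solace's profit: π_S = (214 - Q)q_S - (100q_S + (1/2)q_S²). Setting ∂π_S/∂q_S = 0: 114 - 3q_S - (q_W) = 0.
Willow's profit: π_W = (214 - Q)q_W - (57q_W + (3/2)q_W²). Setting ∂π_W/∂q_W = 0: 157 - 5q_W - (q_S) = 0.
So q_S = (114 - q_W)/3 and q_W = (157 - q_S)/5.
Solving the pair: q_S = 59/2, q_W = 51/2.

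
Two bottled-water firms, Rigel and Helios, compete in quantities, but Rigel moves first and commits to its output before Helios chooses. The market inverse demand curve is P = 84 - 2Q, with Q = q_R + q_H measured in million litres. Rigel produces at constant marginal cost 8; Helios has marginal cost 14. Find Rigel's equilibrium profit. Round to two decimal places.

420.25

Solve by backward induction. Given q_R, the follower Helios maximises π_H = (84 - 2q_R - 2q_H)q_H - 14q_H.
Follower FOC: 70 - 2q_R - 4q_H = 0, so q_H(q_R) = (70 - 2q_R)/4.
The leader anticipates this reaction. Substituting into P = 84 - 2Q gives P = 49 - q_R, so π_R = (49 - q_R)q_R - 8q_R.
The leader's first-order condition 41 - 2q_R = 0 yields q_R = 41/2.
Then q_H = (70 - 2·(41/2))/4 = 29/4.
Price P = 84 - 2·(111/4) = 57/2.
Rigel's profit: (57/2 - 8)·(41/2) = 1681/4.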